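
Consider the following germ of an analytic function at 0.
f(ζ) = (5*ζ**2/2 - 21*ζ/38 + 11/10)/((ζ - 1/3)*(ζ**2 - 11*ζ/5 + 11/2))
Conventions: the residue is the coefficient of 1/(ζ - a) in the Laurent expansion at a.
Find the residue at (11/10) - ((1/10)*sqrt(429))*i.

The residue is (37623/33364) + ((16269/433732)*sqrt(429))*i.

The factor ζ**2 - 11*ζ/5 + 11/2 splits as (ζ - a)(ζ - a') with a = (11/10) - ((1/10)*sqrt(429))*i, a' = (11/10) + ((1/10)*sqrt(429))*i. At the order-1 pole a set g(ζ) = (ζ - a)*f(ζ) = [(5*ζ**2/2 - 21*ζ/38 + 11/10)/(ζ - 1/3)] / (ζ - a').
Simple pole: residue = g(a) at a = (11/10) - ((1/10)*sqrt(429))*i, which is (37623/33364) + ((16269/433732)*sqrt(429))*i.


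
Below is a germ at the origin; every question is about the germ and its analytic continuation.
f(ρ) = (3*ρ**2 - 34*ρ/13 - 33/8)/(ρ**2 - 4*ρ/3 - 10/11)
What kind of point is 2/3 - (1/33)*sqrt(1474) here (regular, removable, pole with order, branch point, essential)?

The point is a pole of order 1.

The denominator factor ρ**2 - 4*ρ/3 - 10/11 vanishes at 2/3 - (1/33)*sqrt(1474) and appears to the power 1; the numerator there equals -543/1144 - (6/143)*sqrt(1474), nonzero, and no other factor vanishes.
Hence a pole whose order is the multiplicity, 1.


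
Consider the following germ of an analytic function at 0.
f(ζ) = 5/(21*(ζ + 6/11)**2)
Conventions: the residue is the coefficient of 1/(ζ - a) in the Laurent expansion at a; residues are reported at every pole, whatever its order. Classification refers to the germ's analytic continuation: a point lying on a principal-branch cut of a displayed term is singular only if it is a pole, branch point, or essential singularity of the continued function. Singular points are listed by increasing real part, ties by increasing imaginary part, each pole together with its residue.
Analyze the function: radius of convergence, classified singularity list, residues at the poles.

Denominator factor (ζ + 6/11)^2: pole of order 2 at -6/11, modulus 6/11.
The radius of convergence is the smallest modulus among the singular points: 6/11.
At the order-2 pole -6/11 set g(ζ) = (ζ - (-6/11))^2*f(ζ) = 5/21.
Order-2 pole: residue = g'(a); g'(-6/11) = 0, so the residue is 0.

Radius of convergence at 0: 6/11.
At -6/11: a pole of order 2; residue 0.


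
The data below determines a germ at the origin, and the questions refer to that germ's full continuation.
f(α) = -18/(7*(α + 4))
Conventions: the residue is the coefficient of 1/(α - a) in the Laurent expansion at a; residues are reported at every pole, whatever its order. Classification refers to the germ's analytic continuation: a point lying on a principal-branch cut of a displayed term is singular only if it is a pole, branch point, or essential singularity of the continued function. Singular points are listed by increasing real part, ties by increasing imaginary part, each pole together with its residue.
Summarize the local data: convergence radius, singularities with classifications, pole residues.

Denominator factor (α + 4): pole of order 1 at -4, modulus 4.
The radius of convergence is the smallest modulus among the singular points: 4.
At the order-1 pole -4 set g(α) = (α - (-4))*f(α) = -18/7.
Simple pole: residue = g(a) at a = -4, which is -18/7.

Radius of convergence at 0: 4.
At -4: a pole of order 1; residue -18/7.


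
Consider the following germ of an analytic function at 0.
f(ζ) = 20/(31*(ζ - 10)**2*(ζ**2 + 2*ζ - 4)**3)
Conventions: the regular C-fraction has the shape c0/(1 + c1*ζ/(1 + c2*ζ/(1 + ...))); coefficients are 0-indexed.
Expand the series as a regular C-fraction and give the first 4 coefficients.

Taylor coefficients (expand at 0): a_0 = -1/9920, a_1 = -17/99200, a_2 = -129/496000, a_3 = -3249/9920000.
c0 = a_0 = -1/9920. Peel one level at a time: if S = 1 + c*ζ/S' with S'(0) = 1, then c is the ζ-coefficient of S and S' = c*ζ/(S - 1).
S_1 = c0/f = 1 + (-17/10)*ζ + (31/100)*ζ^2 + ...; c1 = -17/10.
S_2 = c1*ζ/(S_1 - 1) = 1 + (31/170)*ζ + (11331/28900)*ζ^2 + ...; c2 = 31/170.
S_3 = c2*ζ/(S_2 - 1) = 1 + (-11331/5270)*ζ + ...; c3 = -11331/5270.

The regular C-fraction coefficients are [-1/9920, -17/10, 31/170, -11331/5270].


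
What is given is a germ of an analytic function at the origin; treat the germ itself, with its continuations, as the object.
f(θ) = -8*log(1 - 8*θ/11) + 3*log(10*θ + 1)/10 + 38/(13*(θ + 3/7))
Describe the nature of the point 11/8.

The term (-8)*log(1 - θ/(11/8)) has argument 1 - 11/8/(11/8) = 0 at 11/8: a logarithmic (infinitely-sheeted) branch point; the remaining terms are analytic or single-valued there.

The point is a logarithmic branch point.


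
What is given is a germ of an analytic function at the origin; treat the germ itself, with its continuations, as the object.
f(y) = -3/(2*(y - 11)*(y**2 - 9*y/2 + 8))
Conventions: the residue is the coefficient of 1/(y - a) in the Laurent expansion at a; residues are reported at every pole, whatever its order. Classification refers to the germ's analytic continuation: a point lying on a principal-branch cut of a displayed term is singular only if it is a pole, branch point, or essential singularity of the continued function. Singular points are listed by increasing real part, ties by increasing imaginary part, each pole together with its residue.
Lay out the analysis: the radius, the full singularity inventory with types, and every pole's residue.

Denominator factor (y - 11): pole of order 1 at 11, modulus 11.
Denominator factor (y**2 - 9*y/2 + 8): discriminant -47/4, complex-conjugate roots (9/4) + ((1/4)*sqrt(47))*i and (9/4) - ((1/4)*sqrt(47))*i; poles of order 1, moduli (2)*sqrt(2) and (2)*sqrt(2).
The radius of convergence is the smallest modulus among the singular points: (2)*sqrt(2).
The factor y**2 - 9*y/2 + 8 splits as (y - a)(y - a') with a = (9/4) - ((1/4)*sqrt(47))*i, a' = (9/4) + ((1/4)*sqrt(47))*i. At the order-1 pole a set g(y) = (y - a)*f(y) = [-3/(2*(y - 11))] / (y - a').
Simple pole: residue = g(a) at a = (9/4) - ((1/4)*sqrt(47))*i, which is (1/106) + ((35/4982)*sqrt(47))*i.
The factor y**2 - 9*y/2 + 8 splits as (y - a)(y - a') with a = (9/4) + ((1/4)*sqrt(47))*i, a' = (9/4) - ((1/4)*sqrt(47))*i. At the order-1 pole a set g(y) = (y - a)*f(y) = [-3/(2*(y - 11))] / (y - a').
Simple pole: residue = g(a) at a = (9/4) + ((1/4)*sqrt(47))*i, which is (1/106) - ((35/4982)*sqrt(47))*i.
At the order-1 pole 11 set g(y) = (y - (11))*f(y) = -3/(2*(y**2 - 9*y/2 + 8)).
Simple pole: residue = g(a) at a = 11, which is -1/53.
List the singular points by increasing real part (a conjugate pair: the negative imaginary part first).

Radius of convergence at 0: (2)*sqrt(2).
At (9/4) - ((1/4)*sqrt(47))*i: a pole of order 1; residue (1/106) + ((35/4982)*sqrt(47))*i.
At (9/4) + ((1/4)*sqrt(47))*i: a pole of order 1; residue (1/106) - ((35/4982)*sqrt(47))*i.
At 11: a pole of order 1; residue -1/53.


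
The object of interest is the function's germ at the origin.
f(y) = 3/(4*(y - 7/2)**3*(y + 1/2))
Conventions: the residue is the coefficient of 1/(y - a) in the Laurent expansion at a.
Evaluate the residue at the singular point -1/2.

At the order-1 pole -1/2 set g(y) = (y - (-1/2))*f(y) = 3/(4*(y - 7/2)**3).
Simple pole: residue = g(a) at a = -1/2, which is -3/256.

The residue is -3/256.


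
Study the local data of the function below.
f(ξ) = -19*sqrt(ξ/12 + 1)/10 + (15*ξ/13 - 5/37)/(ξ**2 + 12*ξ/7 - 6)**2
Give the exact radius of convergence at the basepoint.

Denominator factor (ξ**2 + 12*ξ/7 - 6)^2: discriminant 1320/49, real irrational roots -6/7 + (1/7)*sqrt(330) and -6/7 - (1/7)*sqrt(330); poles of order 2, moduli -6/7 + (1/7)*sqrt(330) and 6/7 + (1/7)*sqrt(330).
Branch term (-19/10)*sqrt(1 - ξ/(-12)): its argument vanishes at ξ = -12, a square-root branch point, modulus 12.
The radius of convergence is the smallest modulus among the singular points: -6/7 + (1/7)*sqrt(330).

The radius of convergence is -6/7 + (1/7)*sqrt(330).


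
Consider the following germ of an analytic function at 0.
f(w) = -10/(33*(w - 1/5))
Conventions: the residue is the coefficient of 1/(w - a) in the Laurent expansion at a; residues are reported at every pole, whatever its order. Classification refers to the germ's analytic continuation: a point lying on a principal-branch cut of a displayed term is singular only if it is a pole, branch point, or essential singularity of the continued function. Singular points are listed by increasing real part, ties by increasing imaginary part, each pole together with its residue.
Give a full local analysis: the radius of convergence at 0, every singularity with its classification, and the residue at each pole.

Radius of convergence at 0: 1/5.
At 1/5: a pole of order 1; residue -10/33.

Denominator factor (w - 1/5): pole of order 1 at 1/5, modulus 1/5.
The radius of convergence is the smallest modulus among the singular points: 1/5.
At the order-1 pole 1/5 set g(w) = (w - (1/5))*f(w) = -10/33.
Simple pole: residue = g(a) at a = 1/5, which is -10/33.


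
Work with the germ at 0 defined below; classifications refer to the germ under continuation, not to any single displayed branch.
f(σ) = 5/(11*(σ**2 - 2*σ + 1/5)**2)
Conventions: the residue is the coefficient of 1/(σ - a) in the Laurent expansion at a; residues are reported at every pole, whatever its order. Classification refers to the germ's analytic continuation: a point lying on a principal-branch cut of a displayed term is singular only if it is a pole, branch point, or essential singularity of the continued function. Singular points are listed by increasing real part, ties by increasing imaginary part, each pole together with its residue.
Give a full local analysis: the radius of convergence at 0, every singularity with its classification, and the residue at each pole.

Denominator factor (σ**2 - 2*σ + 1/5)^2: discriminant 16/5, real irrational roots 1 + (2/5)*sqrt(5) and 1 - (2/5)*sqrt(5); poles of order 2, moduli 1 + (2/5)*sqrt(5) and 1 - (2/5)*sqrt(5).
The radius of convergence is the smallest modulus among the singular points: 1 - (2/5)*sqrt(5).
The factor σ**2 - 2*σ + 1/5 splits as (σ - a)(σ - a') with a = 1 - (2/5)*sqrt(5), a' = 1 + (2/5)*sqrt(5). At the order-2 pole a set g(σ) = (σ - a)^2*f(σ) = [5/11] / (σ - a')^2.
Order-2 pole: residue = g'(a); g'(1 - (2/5)*sqrt(5)) = (25/352)*sqrt(5), so the residue is (25/352)*sqrt(5).
The factor σ**2 - 2*σ + 1/5 splits as (σ - a)(σ - a') with a = 1 + (2/5)*sqrt(5), a' = 1 - (2/5)*sqrt(5). At the order-2 pole a set g(σ) = (σ - a)^2*f(σ) = [5/11] / (σ - a')^2.
Order-2 pole: residue = g'(a); g'(1 + (2/5)*sqrt(5)) = -(25/352)*sqrt(5), so the residue is -(25/352)*sqrt(5).
List the singular points by increasing real part (a conjugate pair: the negative imaginary part first).

Radius of convergence at 0: 1 - (2/5)*sqrt(5).
At 1 - (2/5)*sqrt(5): a pole of order 2; residue (25/352)*sqrt(5).
At 1 + (2/5)*sqrt(5): a pole of order 2; residue -(25/352)*sqrt(5).


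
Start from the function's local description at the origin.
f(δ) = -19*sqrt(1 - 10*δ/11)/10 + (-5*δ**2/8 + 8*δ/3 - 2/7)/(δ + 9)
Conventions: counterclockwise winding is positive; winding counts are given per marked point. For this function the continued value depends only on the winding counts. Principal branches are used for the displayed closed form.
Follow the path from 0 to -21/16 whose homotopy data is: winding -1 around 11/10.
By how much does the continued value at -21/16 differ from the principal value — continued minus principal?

Continued minus principal equals (19/220)*sqrt(4246).

The rational part is single-valued and drops out of the difference; each branch term changes only by its own monodromy.
(-19/10)*sqrt(1 - δ/(11/10)): winding -1 is odd, the square root flips sign, contributing -2*(-19/10)*sqrt(1 - (-21/16)/(11/10)) = -2*(-19/10)*sqrt(193/88) = (19/220)*sqrt(4246).
Summing the contributions at δ = -21/16 gives (19/220)*sqrt(4246).


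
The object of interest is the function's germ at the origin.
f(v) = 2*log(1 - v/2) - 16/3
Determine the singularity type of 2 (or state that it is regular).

The term (2)*log(1 - v/(2)) has argument 1 - 2/(2) = 0 at 2: a logarithmic (infinitely-sheeted) branch point; the remaining terms are analytic or single-valued there.

The point is a logarithmic branch point.


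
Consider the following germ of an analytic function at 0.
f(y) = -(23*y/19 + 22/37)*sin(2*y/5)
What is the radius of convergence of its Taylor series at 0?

The radius of convergence is infinite.

The factor -sin(2*y/5) is entire and contributes no finite singular point.
The polynomial part has no poles.
No finite singular points: the Taylor series at 0 converges everywhere.


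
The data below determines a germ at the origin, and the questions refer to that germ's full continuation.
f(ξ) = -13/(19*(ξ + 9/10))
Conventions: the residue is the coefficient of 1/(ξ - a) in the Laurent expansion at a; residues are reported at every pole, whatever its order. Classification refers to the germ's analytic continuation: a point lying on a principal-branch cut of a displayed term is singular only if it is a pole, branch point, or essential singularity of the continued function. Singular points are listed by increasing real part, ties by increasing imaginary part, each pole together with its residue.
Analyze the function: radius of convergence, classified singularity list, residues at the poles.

Radius of convergence at 0: 9/10.
At -9/10: a pole of order 1; residue -13/19.

Denominator factor (ξ + 9/10): pole of order 1 at -9/10, modulus 9/10.
The radius of convergence is the smallest modulus among the singular points: 9/10.
At the order-1 pole -9/10 set g(ξ) = (ξ - (-9/10))*f(ξ) = -13/19.
Simple pole: residue = g(a) at a = -9/10, which is -13/19.


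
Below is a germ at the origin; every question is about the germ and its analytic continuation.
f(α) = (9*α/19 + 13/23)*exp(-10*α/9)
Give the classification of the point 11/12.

There is no denominator, hence no pole anywhere.
The factor exp(-10*α/9) is entire.
So the germ continues analytically to 11/12.

The point is a regular point.


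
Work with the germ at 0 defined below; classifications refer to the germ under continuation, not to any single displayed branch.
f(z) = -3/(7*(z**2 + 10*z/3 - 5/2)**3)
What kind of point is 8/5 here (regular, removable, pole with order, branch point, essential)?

The point is a regular point.

Denominator factors: z**2 + 10*z/3 - 5/2 = 809/150 at z = 8/5 — none vanishes.
So the germ continues analytically to 8/5.


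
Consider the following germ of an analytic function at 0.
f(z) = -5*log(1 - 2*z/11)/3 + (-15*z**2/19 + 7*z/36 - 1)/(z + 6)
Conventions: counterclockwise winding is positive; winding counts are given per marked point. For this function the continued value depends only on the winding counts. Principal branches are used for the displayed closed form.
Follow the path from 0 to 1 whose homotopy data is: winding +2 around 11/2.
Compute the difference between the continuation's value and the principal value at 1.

Continued minus principal equals -(20/3)*pi*i.

The rational part is single-valued and drops out of the difference; each branch term changes only by its own monodromy.
(-5/3)*log(1 - z/(11/2)): each positive loop around 11/2 adds 2*pi*i to the log, so winding +2 contributes (-5/3)*(2)*2*pi*i = -(20/3)*pi*i.
Summing the contributions at z = 1 gives -(20/3)*pi*i.


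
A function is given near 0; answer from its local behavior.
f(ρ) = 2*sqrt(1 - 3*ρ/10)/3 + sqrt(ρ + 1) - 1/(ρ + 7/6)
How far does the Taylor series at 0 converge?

Denominator factor (ρ + 7/6): pole of order 1 at -7/6, modulus 7/6.
Branch term (1)*sqrt(1 - ρ/(-1)): its argument vanishes at ρ = -1, a square-root branch point, modulus 1.
Branch term (2/3)*sqrt(1 - ρ/(10/3)): its argument vanishes at ρ = 10/3, a square-root branch point, modulus 10/3.
The radius of convergence is the smallest modulus among the singular points: 1.

The radius of convergence is 1.


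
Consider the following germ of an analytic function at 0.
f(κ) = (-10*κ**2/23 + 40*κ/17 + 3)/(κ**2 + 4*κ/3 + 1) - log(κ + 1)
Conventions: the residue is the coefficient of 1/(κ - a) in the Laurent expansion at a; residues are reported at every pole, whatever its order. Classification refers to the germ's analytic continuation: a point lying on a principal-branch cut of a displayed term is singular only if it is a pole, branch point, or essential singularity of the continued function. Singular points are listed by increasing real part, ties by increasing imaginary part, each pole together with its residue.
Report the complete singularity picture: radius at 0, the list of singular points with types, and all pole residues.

Denominator factor (κ**2 + 4*κ/3 + 1): discriminant -20/9, complex-conjugate roots (-2/3) + ((1/3)*sqrt(5))*i and (-2/3) - ((1/3)*sqrt(5))*i; poles of order 1, moduli 1 and 1.
Branch term (-1)*log(1 - κ/(-1)): its argument vanishes at κ = -1, a logarithmic branch point, modulus 1.
The radius of convergence is the smallest modulus among the singular points: 1.
The branch term is analytic at (-2/3) - ((1/3)*sqrt(5))*i and contributes nothing to the residue; only the rational part matters.
The factor κ**2 + 4*κ/3 + 1 splits as (κ - a)(κ - a') with a = (-2/3) - ((1/3)*sqrt(5))*i, a' = (-2/3) + ((1/3)*sqrt(5))*i. At the order-1 pole a set g(κ) = (κ - a)*(rational part) = [-10*κ**2/23 + 40*κ/17 + 3] / (κ - a').
Simple pole: residue = g(a) at a = (-2/3) - ((1/3)*sqrt(5))*i, which is (1720/1173) + ((5207/11730)*sqrt(5))*i.
The branch term is analytic at (-2/3) + ((1/3)*sqrt(5))*i and contributes nothing to the residue; only the rational part matters.
The factor κ**2 + 4*κ/3 + 1 splits as (κ - a)(κ - a') with a = (-2/3) + ((1/3)*sqrt(5))*i, a' = (-2/3) - ((1/3)*sqrt(5))*i. At the order-1 pole a set g(κ) = (κ - a)*(rational part) = [-10*κ**2/23 + 40*κ/17 + 3] / (κ - a').
Simple pole: residue = g(a) at a = (-2/3) + ((1/3)*sqrt(5))*i, which is (1720/1173) - ((5207/11730)*sqrt(5))*i.
List the singular points by increasing real part (a conjugate pair: the negative imaginary part first).

Radius of convergence at 0: 1.
At -1: a logarithmic branch point.
At (-2/3) - ((1/3)*sqrt(5))*i: a pole of order 1; residue (1720/1173) + ((5207/11730)*sqrt(5))*i.
At (-2/3) + ((1/3)*sqrt(5))*i: a pole of order 1; residue (1720/1173) - ((5207/11730)*sqrt(5))*i.


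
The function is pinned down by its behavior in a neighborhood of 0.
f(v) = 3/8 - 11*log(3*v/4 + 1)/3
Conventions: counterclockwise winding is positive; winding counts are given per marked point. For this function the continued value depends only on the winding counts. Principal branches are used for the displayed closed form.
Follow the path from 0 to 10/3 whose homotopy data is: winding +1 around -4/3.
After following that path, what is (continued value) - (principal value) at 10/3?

The rational part is single-valued and drops out of the difference; each branch term changes only by its own monodromy.
(-11/3)*log(1 - v/(-4/3)): each positive loop around -4/3 adds 2*pi*i to the log, so winding +1 contributes (-11/3)*(1)*2*pi*i = -(22/3)*pi*i.
Summing the contributions at v = 10/3 gives -(22/3)*pi*i.

Continued minus principal equals -(22/3)*pi*i.


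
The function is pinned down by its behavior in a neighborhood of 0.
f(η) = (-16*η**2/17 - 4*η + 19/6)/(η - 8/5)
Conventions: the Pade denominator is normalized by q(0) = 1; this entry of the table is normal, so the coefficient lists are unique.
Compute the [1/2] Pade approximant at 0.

Taylor coefficients needed (expand at 0): a_0 = -95/48, a_1 = 485/384, a_2 = 71945/52224, a_3 = 359725/417792.
Write the denominator as Q(η) = 1 + q1*η + q2*η^2. Requiring Q*f - P = O(η^4) with deg P <= 1 kills the coefficients of η^2..η^3 in Q*f:
  η^2: a_2 + q1*a_1 + q2*a_0 = 0, i.e. 71945/52224 + (485/384)*q1 + (-95/48)*q2 = 0.
  η^3: a_3 + q1*a_2 + q2*a_1 = 0, i.e. 359725/417792 + (71945/52224)*q1 + (485/384)*q2 = 0.
Solving this linear system: q1 = -14389/18056, q2 = 14389/76738.
The numerator is Q*f truncated at degree 1: P0 = a_0 = -95/48; P1 = a_1 + q1*a_0 = 76925/27084.

The Pade approximant has numerator coefficients [-95/48, 76925/27084]; denominator coefficients [1, -14389/18056, 14389/76738].


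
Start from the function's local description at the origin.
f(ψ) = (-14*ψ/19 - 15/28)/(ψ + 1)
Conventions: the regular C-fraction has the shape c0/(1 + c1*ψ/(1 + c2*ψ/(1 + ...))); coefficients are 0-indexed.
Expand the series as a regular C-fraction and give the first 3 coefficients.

The regular C-fraction coefficients are [-15/28, -107/285, 392/285].

Taylor coefficients (expand at 0): a_0 = -15/28, a_1 = -107/532, a_2 = 107/532.
c0 = a_0 = -15/28. Peel one level at a time: if S = 1 + c*ψ/S' with S'(0) = 1, then c is the ψ-coefficient of S and S' = c*ψ/(S - 1).
S_1 = c0/f = 1 + (-107/285)*ψ + (41944/81225)*ψ^2 + ...; c1 = -107/285.
S_2 = c1*ψ/(S_1 - 1) = 1 + (392/285)*ψ + ...; c2 = 392/285.


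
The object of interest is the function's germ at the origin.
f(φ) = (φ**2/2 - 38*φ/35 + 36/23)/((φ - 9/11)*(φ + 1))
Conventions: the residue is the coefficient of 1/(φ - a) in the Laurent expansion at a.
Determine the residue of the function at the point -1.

At the order-1 pole -1 set g(φ) = (φ - (-1))*f(φ) = (φ**2/2 - 38*φ/35 + 36/23)/(φ - 9/11).
Simple pole: residue = g(a) at a = -1, which is -55803/32200.

The residue is -55803/32200.


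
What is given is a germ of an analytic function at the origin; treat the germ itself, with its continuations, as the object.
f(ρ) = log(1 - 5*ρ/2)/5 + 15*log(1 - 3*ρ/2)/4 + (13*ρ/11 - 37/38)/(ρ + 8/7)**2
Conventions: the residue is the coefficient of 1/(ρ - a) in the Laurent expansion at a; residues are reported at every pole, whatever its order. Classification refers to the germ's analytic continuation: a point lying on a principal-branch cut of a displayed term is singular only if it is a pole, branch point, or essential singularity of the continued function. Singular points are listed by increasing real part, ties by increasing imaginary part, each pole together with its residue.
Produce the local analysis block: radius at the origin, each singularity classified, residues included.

Denominator factor (ρ + 8/7)^2: pole of order 2 at -8/7, modulus 8/7.
Branch term (15/4)*log(1 - ρ/(2/3)): its argument vanishes at ρ = 2/3, a logarithmic branch point, modulus 2/3.
Branch term (1/5)*log(1 - ρ/(2/5)): its argument vanishes at ρ = 2/5, a logarithmic branch point, modulus 2/5.
The radius of convergence is the smallest modulus among the singular points: 2/5.
The branch terms are analytic at -8/7 and contribute nothing to the residue; only the rational part matters.
At the order-2 pole -8/7 set g(ρ) = (ρ - (-8/7))^2*(rational part) = 13*ρ/11 - 37/38.
Order-2 pole: residue = g'(a); g'(-8/7) = 13/11, so the residue is 13/11.
List the singular points by increasing real part (a conjugate pair: the negative imaginary part first).

Radius of convergence at 0: 2/5.
At -8/7: a pole of order 2; residue 13/11.
At 2/5: a logarithmic branch point.
At 2/3: a logarithmic branch point.


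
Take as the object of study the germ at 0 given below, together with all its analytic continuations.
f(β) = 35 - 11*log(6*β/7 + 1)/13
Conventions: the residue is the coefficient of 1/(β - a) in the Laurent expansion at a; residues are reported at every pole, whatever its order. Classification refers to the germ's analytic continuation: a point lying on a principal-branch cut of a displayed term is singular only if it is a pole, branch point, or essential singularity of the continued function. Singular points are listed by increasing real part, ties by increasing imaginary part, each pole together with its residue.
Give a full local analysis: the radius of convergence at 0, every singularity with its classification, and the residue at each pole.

Radius of convergence at 0: 7/6.
At -7/6: a logarithmic branch point.

Branch term (-11/13)*log(1 - β/(-7/6)): its argument vanishes at β = -7/6, a logarithmic branch point, modulus 7/6.
The radius of convergence is the smallest modulus among the singular points: 7/6.


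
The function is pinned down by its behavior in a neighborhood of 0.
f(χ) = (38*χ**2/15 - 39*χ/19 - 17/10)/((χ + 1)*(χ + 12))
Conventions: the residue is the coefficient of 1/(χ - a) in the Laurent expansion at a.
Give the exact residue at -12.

At the order-1 pole -12 set g(χ) = (χ - (-12))*f(χ) = (38*χ**2/15 - 39*χ/19 - 17/10)/(χ + 1).
Simple pole: residue = g(a) at a = -12, which is -73669/2090.

The residue is -73669/2090.


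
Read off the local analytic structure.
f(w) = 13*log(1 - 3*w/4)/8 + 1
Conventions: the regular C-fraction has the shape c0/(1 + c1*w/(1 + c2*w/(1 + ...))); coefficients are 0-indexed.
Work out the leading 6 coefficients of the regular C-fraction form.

Taylor coefficients (expand at 0): a_0 = 1, a_1 = -39/32, a_2 = -117/256, a_3 = -117/512, a_4 = -1053/8192, a_5 = -3159/40960.
c0 = a_0 = 1. Peel one level at a time: if S = 1 + c*w/S' with S'(0) = 1, then c is the w-coefficient of S and S' = c*w/(S - 1).
S_1 = c0/f = 1 + (39/32)*w + (1989/1024)*w^2 + ...; c1 = 39/32.
S_2 = c1*w/(S_1 - 1) = 1 + (-51/32)*w + (-3/64)*w^2 + ...; c2 = -51/32.
S_3 = c2*w/(S_2 - 1) = 1 + (-1/34)*w + (-47/4624)*w^2 + ...; c3 = -1/34.
S_4 = c3*w/(S_3 - 1) = 1 + (-47/136)*w + (-3/80)*w^2 + ...; c4 = -47/136.
S_5 = c4*w/(S_4 - 1) = 1 + (-51/470)*w + ...; c5 = -51/470.

The regular C-fraction coefficients are [1, 39/32, -51/32, -1/34, -47/136, -51/470].


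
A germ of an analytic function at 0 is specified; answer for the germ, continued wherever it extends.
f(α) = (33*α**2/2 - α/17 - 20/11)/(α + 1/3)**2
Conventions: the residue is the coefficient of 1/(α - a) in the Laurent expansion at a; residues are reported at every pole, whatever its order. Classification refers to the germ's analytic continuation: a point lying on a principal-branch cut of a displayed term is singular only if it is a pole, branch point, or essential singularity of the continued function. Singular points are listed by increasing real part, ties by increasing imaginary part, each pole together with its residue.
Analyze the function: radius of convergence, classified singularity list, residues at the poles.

Denominator factor (α + 1/3)^2: pole of order 2 at -1/3, modulus 1/3.
The radius of convergence is the smallest modulus among the singular points: 1/3.
At the order-2 pole -1/3 set g(α) = (α - (-1/3))^2*f(α) = 33*α**2/2 - α/17 - 20/11.
Order-2 pole: residue = g'(a); g'(-1/3) = -188/17, so the residue is -188/17.

Radius of convergence at 0: 1/3.
At -1/3: a pole of order 2; residue -188/17.


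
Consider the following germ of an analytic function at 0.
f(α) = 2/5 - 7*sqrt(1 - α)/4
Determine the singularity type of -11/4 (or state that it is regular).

The point is a regular point.

There is no denominator, hence no pole anywhere.
Branch term sqrt(1 - α/(1)): argument at -11/4 is 15/4, nonzero, so -11/4 is not its branch point (a point on a principal cut is still regular for the continued germ).
So the germ continues analytically to -11/4.


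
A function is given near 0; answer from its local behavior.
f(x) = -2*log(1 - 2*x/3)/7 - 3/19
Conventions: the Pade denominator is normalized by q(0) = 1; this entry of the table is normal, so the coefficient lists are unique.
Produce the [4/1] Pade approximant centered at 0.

Taylor coefficients needed (expand at 0): a_0 = -3/19, a_1 = 4/21, a_2 = 4/63, a_3 = 16/567, a_4 = 8/567, a_5 = 64/8505.
Write the denominator as Q(x) = 1 + q1*x. Requiring Q*f - P = O(x^6) with deg P <= 4 kills the coefficients of x^5..x^5 in Q*f:
  x^5: a_5 + q1*a_4 = 0, i.e. 64/8505 + (8/567)*q1 = 0.
Solving this linear system: q1 = -8/15.
The numerator is Q*f truncated at degree 4: P0 = a_0 = -3/19; P1 = a_1 + q1*a_0 = 548/1995; P2 = a_2 + q1*a_1 = -4/105; P3 = a_3 + q1*a_2 = -16/2835; P4 = a_4 + q1*a_3 = -8/8505.

The Pade approximant has numerator coefficients [-3/19, 548/1995, -4/105, -16/2835, -8/8505]; denominator coefficients [1, -8/15].


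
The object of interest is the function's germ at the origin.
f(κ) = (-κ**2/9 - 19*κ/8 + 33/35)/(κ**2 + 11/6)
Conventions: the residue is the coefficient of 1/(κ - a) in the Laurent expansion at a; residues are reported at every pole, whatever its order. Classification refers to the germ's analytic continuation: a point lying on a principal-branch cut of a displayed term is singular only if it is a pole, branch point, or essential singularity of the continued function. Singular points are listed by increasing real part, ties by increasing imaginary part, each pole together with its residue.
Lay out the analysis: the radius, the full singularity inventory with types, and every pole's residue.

Denominator factor (κ**2 + 11/6): discriminant -22/3, complex-conjugate roots ((1/6)*sqrt(66))*i and -((1/6)*sqrt(66))*i; poles of order 1, moduli (1/6)*sqrt(66) and (1/6)*sqrt(66).
The radius of convergence is the smallest modulus among the singular points: (1/6)*sqrt(66).
The factor κ**2 + 11/6 splits as (κ - a)(κ - a') with a = -((1/6)*sqrt(66))*i, a' = ((1/6)*sqrt(66))*i. At the order-1 pole a set g(κ) = (κ - a)*f(κ) = [-κ**2/9 - 19*κ/8 + 33/35] / (κ - a').
Simple pole: residue = g(a) at a = -((1/6)*sqrt(66))*i, which is (-19/16) + ((197/3780)*sqrt(66))*i.
The factor κ**2 + 11/6 splits as (κ - a)(κ - a') with a = ((1/6)*sqrt(66))*i, a' = -((1/6)*sqrt(66))*i. At the order-1 pole a set g(κ) = (κ - a)*f(κ) = [-κ**2/9 - 19*κ/8 + 33/35] / (κ - a').
Simple pole: residue = g(a) at a = ((1/6)*sqrt(66))*i, which is (-19/16) - ((197/3780)*sqrt(66))*i.
List the singular points by increasing real part (a conjugate pair: the negative imaginary part first).

Radius of convergence at 0: (1/6)*sqrt(66).
At -((1/6)*sqrt(66))*i: a pole of order 1; residue (-19/16) + ((197/3780)*sqrt(66))*i.
At ((1/6)*sqrt(66))*i: a pole of order 1; residue (-19/16) - ((197/3780)*sqrt(66))*i.


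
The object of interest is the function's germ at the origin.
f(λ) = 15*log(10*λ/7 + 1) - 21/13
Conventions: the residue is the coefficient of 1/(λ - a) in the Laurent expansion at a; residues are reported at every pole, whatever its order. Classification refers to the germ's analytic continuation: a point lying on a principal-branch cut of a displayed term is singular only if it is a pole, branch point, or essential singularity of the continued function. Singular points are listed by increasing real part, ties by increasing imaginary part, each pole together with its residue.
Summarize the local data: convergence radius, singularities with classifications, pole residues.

Branch term (15)*log(1 - λ/(-7/10)): its argument vanishes at λ = -7/10, a logarithmic branch point, modulus 7/10.
The radius of convergence is the smallest modulus among the singular points: 7/10.

Radius of convergence at 0: 7/10.
At -7/10: a logarithmic branch point.


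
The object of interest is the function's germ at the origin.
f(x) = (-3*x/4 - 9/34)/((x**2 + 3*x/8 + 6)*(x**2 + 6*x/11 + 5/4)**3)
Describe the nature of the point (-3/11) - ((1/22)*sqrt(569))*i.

The point is a pole of order 3.

The denominator factor x**2 + 6*x/11 + 5/4 vanishes at (-3/11) - ((1/22)*sqrt(569))*i and appears to the power 3; the numerator there equals (-45/748) + ((3/88)*sqrt(569))*i, nonzero, and no other factor vanishes.
Hence a pole whose order is the multiplicity, 3.


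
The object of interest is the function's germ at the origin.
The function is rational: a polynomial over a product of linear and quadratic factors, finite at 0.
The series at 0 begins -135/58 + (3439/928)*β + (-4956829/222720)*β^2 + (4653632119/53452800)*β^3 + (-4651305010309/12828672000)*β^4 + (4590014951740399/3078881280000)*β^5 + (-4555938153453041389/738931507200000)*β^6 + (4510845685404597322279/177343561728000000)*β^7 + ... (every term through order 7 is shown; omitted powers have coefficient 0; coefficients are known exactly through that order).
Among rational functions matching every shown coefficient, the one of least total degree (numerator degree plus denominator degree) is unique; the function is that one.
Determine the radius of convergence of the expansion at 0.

The radius of convergence is -7/24 + (1/120)*sqrt(4105).

No rational of total degree below 5 reproduces all 8 coefficients; solving the [1/4] Pade equations on them gives f(β) = (2*β/9 + 12/29)/((β**2 - 7*β/10 + 8/9)*(β**2 - 7*β/12 - 1/5)), whose expansion matches every shown term.
Denominator factor (β**2 - 7*β/12 - 1/5): discriminant 821/720, real irrational roots 7/24 + (1/120)*sqrt(4105) and 7/24 - (1/120)*sqrt(4105); poles of order 1, moduli 7/24 + (1/120)*sqrt(4105) and -7/24 + (1/120)*sqrt(4105).
Denominator factor (β**2 - 7*β/10 + 8/9): discriminant -2759/900, complex-conjugate roots (7/20) + ((1/60)*sqrt(2759))*i and (7/20) - ((1/60)*sqrt(2759))*i; poles of order 1, moduli (2/3)*sqrt(2) and (2/3)*sqrt(2).
The radius of convergence is the smallest modulus among the singular points: -7/24 + (1/120)*sqrt(4105).


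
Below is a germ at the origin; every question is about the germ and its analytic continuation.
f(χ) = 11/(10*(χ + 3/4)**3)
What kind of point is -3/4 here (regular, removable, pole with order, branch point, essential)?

The point is a pole of order 3.

The denominator factor χ + 3/4 vanishes at -3/4 and appears to the power 3; the numerator there equals 11/10, nonzero, and no other factor vanishes.
Hence a pole whose order is the multiplicity, 3.


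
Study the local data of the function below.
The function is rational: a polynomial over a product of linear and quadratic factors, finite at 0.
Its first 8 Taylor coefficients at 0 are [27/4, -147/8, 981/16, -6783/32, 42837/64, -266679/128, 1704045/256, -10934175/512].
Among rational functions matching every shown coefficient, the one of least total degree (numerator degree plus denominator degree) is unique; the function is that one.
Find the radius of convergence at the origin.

No rational of total degree below 6 reproduces all 8 coefficients; solving the [2/4] Pade equations on them gives f(j) = (8*j**2 + 7*j/4 + 9/4)/((j**2 + 1/3)*(j**2 + 7*j/2 + 1)), whose expansion matches every shown term.
Denominator factor (j**2 + 7*j/2 + 1): discriminant 33/4, real irrational roots -7/4 + (1/4)*sqrt(33) and -7/4 - (1/4)*sqrt(33); poles of order 1, moduli 7/4 - (1/4)*sqrt(33) and 7/4 + (1/4)*sqrt(33).
Denominator factor (j**2 + 1/3): discriminant -4/3, complex-conjugate roots ((1/3)*sqrt(3))*i and -((1/3)*sqrt(3))*i; poles of order 1, moduli (1/3)*sqrt(3) and (1/3)*sqrt(3).
The radius of convergence is the smallest modulus among the singular points: 7/4 - (1/4)*sqrt(33).

The radius of convergence is 7/4 - (1/4)*sqrt(33).


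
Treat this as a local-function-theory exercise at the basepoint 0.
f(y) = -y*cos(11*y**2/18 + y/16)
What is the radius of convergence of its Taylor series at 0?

The radius of convergence is infinite.

The factor cos(11*y**2/18 + y/16) is entire and contributes no finite singular point.
The polynomial part has no poles.
No finite singular points: the Taylor series at 0 converges everywhere.


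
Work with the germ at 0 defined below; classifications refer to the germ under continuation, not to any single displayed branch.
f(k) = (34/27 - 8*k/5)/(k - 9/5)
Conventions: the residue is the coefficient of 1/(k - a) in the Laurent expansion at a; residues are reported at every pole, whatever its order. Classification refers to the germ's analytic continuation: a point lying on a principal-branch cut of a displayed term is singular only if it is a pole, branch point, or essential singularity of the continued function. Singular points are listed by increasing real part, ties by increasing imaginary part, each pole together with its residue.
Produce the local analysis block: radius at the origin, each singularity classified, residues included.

Radius of convergence at 0: 9/5.
At 9/5: a pole of order 1; residue -1094/675.

Denominator factor (k - 9/5): pole of order 1 at 9/5, modulus 9/5.
The radius of convergence is the smallest modulus among the singular points: 9/5.
At the order-1 pole 9/5 set g(k) = (k - (9/5))*f(k) = 34/27 - 8*k/5.
Simple pole: residue = g(a) at a = 9/5, which is -1094/675.


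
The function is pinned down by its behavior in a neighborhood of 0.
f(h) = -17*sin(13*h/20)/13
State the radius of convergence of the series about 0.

The factor sin(13*h/20) is entire and contributes no finite singular point.
The polynomial part has no poles.
No finite singular points: the Taylor series at 0 converges everywhere.

The radius of convergence is infinite.


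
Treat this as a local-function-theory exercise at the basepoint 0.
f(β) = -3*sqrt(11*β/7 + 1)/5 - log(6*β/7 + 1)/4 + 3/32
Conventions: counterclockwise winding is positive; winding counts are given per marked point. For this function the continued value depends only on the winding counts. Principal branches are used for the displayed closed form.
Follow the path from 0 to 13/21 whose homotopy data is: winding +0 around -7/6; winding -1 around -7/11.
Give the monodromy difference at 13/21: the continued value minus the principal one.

Continued minus principal equals (2/35)*sqrt(870).

The rational part is single-valued and drops out of the difference; each branch term changes only by its own monodromy.
(-1/4)*log(1 - β/(-7/6)): winding 0 around -7/6, so this term returns to its principal value, contribution 0.
(-3/5)*sqrt(1 - β/(-7/11)): winding -1 is odd, the square root flips sign, contributing -2*(-3/5)*sqrt(1 - (13/21)/(-7/11)) = -2*(-3/5)*sqrt(290/147) = (2/35)*sqrt(870).
Summing the contributions at β = 13/21 gives (2/35)*sqrt(870).


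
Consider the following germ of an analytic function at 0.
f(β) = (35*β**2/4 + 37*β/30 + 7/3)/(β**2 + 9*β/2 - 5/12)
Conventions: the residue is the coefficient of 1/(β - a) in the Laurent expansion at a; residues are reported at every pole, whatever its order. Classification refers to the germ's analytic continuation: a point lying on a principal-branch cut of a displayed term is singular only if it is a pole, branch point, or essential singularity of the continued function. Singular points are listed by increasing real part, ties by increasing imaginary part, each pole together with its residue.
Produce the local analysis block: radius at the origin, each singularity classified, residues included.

Denominator factor (β**2 + 9*β/2 - 5/12): discriminant 263/12, real irrational roots -9/4 + (1/12)*sqrt(789) and -9/4 - (1/12)*sqrt(789); poles of order 1, moduli -9/4 + (1/12)*sqrt(789) and 9/4 + (1/12)*sqrt(789).
The radius of convergence is the smallest modulus among the singular points: -9/4 + (1/12)*sqrt(789).
The factor β**2 + 9*β/2 - 5/12 splits as (β - a)(β - a') with a = -9/4 - (1/12)*sqrt(789), a' = -9/4 + (1/12)*sqrt(789). At the order-1 pole a set g(β) = (β - a)*f(β) = [35*β**2/4 + 37*β/30 + 7/3] / (β - a').
Simple pole: residue = g(a) at a = -9/4 - (1/12)*sqrt(789), which is -4577/240 - (44063/63120)*sqrt(789).
The factor β**2 + 9*β/2 - 5/12 splits as (β - a)(β - a') with a = -9/4 + (1/12)*sqrt(789), a' = -9/4 - (1/12)*sqrt(789). At the order-1 pole a set g(β) = (β - a)*f(β) = [35*β**2/4 + 37*β/30 + 7/3] / (β - a').
Simple pole: residue = g(a) at a = -9/4 + (1/12)*sqrt(789), which is -4577/240 + (44063/63120)*sqrt(789).
List the singular points by increasing real part (a conjugate pair: the negative imaginary part first).

Radius of convergence at 0: -9/4 + (1/12)*sqrt(789).
At -9/4 - (1/12)*sqrt(789): a pole of order 1; residue -4577/240 - (44063/63120)*sqrt(789).
At -9/4 + (1/12)*sqrt(789): a pole of order 1; residue -4577/240 + (44063/63120)*sqrt(789).


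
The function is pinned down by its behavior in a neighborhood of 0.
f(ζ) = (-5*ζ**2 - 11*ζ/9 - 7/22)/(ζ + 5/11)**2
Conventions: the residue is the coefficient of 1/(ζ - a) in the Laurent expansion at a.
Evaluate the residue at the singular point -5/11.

The residue is 329/99.

At the order-2 pole -5/11 set g(ζ) = (ζ - (-5/11))^2*f(ζ) = -5*ζ**2 - 11*ζ/9 - 7/22.
Order-2 pole: residue = g'(a); g'(-5/11) = 329/99, so the residue is 329/99.


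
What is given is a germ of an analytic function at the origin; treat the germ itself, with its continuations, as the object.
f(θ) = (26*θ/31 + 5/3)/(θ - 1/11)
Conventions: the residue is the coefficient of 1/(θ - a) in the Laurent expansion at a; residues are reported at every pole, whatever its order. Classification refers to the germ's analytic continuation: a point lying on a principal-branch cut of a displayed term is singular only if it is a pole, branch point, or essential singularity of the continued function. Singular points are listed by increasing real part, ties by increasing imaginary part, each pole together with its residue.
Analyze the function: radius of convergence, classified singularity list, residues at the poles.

Denominator factor (θ - 1/11): pole of order 1 at 1/11, modulus 1/11.
The radius of convergence is the smallest modulus among the singular points: 1/11.
At the order-1 pole 1/11 set g(θ) = (θ - (1/11))*f(θ) = 26*θ/31 + 5/3.
Simple pole: residue = g(a) at a = 1/11, which is 1783/1023.

Radius of convergence at 0: 1/11.
At 1/11: a pole of order 1; residue 1783/1023.
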